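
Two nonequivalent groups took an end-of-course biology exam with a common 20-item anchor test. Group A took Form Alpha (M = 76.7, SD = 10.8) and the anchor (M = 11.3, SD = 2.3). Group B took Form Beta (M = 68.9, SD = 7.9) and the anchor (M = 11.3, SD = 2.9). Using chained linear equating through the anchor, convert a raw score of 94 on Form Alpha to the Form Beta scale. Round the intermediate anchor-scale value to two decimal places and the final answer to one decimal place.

Form Alpha → anchor (Group A): v = (2.3/10.8)(94 − 76.7) + 11.3 = 14.98
anchor → Form Beta (Group B): y = (7.9/2.9)(14.98 − 11.3) + 68.9 = 78.9

78.9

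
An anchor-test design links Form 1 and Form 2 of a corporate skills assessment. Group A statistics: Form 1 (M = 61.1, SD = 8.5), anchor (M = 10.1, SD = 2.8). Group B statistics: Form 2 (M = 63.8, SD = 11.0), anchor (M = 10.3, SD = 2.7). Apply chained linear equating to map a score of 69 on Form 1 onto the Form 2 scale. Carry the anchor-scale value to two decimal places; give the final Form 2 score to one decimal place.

73.6

Form 1 → anchor (Group A): v = (2.8/8.5)(69 − 61.1) + 10.1 = 12.70
anchor → Form 2 (Group B): y = (11.0/2.7)(12.70 − 10.3) + 63.8 = 73.6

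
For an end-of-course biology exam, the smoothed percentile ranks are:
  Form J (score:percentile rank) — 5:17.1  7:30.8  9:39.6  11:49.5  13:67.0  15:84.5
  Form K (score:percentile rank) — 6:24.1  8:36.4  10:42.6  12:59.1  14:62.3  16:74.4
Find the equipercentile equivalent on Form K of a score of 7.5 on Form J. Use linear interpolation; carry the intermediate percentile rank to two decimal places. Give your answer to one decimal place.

7.4

PR of 7.5 on Form J: 30.8 + (7.5 − 7)/(9 − 7) × (39.6 − 30.8) = 33.00
On Form K, PR 33.00 falls between score 6 (PR 24.1) and 8 (PR 36.4).
Interpolate: 6 + (33.00 − 24.1)/(36.4 − 24.1) × (8 − 6) = 7.4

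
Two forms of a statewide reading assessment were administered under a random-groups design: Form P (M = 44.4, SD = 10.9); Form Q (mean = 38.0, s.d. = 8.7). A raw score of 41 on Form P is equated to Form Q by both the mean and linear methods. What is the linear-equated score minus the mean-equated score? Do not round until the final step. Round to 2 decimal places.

0.69

Mean-equated: 41 + (38.0 − 44.4) = 34.60
Linear-equated: (8.7/10.9)(41 − 44.4) + 38.0 = 35.286
Difference = 35.286 − 34.60 = 0.69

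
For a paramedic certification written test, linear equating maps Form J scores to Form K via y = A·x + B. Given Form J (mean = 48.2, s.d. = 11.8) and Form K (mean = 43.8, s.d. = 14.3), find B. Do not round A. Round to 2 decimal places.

A = SD_Y / SD_X = 14.3 / 11.8 = 1.211864
B = M_Y − A·M_X = 43.8 − 1.211864 × 48.2 = -14.61

-14.61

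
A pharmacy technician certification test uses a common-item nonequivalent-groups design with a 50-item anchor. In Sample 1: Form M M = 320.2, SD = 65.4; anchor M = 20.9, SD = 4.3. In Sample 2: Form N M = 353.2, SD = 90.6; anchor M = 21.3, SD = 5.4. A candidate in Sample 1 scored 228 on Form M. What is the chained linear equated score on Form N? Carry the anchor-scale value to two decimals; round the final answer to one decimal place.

244.8

Form M → anchor (Sample 1): v = (4.3/65.4)(228 − 320.2) + 20.9 = 14.84
anchor → Form N (Sample 2): y = (90.6/5.4)(14.84 − 21.3) + 353.2 = 244.8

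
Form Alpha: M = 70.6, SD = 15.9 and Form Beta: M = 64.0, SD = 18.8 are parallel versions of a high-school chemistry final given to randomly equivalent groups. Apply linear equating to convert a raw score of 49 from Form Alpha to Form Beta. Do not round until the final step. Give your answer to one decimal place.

38.5

Linear equating: y = (SD_Y/SD_X)(x − M_X) + M_Y
y = (18.8/15.9)(49 − 70.6) + 64.0
y = 1.182390 × -21.6 + 64.0 = -25.5396 + 64.0 = 38.5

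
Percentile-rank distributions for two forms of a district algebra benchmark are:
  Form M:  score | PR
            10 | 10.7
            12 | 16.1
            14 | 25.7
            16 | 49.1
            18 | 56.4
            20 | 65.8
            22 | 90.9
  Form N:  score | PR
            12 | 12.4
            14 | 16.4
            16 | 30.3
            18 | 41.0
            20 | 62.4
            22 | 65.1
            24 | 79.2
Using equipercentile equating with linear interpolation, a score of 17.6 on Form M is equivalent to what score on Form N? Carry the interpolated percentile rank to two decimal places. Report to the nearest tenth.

19.3

PR of 17.6 on Form M: 49.1 + (17.6 − 16)/(18 − 16) × (56.4 − 49.1) = 54.94
On Form N, PR 54.94 falls between score 18 (PR 41.0) and 20 (PR 62.4).
Interpolate: 18 + (54.94 − 41.0)/(62.4 − 41.0) × (20 − 18) = 19.3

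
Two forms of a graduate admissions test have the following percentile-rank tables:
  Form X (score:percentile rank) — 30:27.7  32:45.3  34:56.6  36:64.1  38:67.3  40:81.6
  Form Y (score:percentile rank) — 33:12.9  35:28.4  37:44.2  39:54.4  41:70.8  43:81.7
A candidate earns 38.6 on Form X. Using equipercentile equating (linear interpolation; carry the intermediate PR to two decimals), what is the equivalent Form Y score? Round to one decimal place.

PR of 38.6 on Form X: 67.3 + (38.6 − 38)/(40 − 38) × (81.6 − 67.3) = 71.59
On Form Y, PR 71.59 falls between score 41 (PR 70.8) and 43 (PR 81.7).
Interpolate: 41 + (71.59 − 70.8)/(81.7 − 70.8) × (43 − 41) = 41.1

41.1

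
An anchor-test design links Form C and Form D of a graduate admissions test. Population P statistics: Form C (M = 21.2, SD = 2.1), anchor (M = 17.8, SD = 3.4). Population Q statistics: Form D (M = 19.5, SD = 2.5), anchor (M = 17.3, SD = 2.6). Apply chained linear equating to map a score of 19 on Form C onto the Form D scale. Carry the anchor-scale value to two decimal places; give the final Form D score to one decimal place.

16.6

Form C → anchor (Population P): v = (3.4/2.1)(19 − 21.2) + 17.8 = 14.24
anchor → Form D (Population Q): y = (2.5/2.6)(14.24 − 17.3) + 19.5 = 16.6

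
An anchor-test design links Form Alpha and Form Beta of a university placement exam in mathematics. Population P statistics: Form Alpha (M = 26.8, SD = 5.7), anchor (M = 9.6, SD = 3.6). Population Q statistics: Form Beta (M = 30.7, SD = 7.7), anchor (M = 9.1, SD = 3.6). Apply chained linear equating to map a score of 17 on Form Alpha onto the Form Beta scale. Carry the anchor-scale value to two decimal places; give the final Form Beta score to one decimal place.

18.5

Form Alpha → anchor (Population P): v = (3.6/5.7)(17 − 26.8) + 9.6 = 3.41
anchor → Form Beta (Population Q): y = (7.7/3.6)(3.41 − 9.1) + 30.7 = 18.5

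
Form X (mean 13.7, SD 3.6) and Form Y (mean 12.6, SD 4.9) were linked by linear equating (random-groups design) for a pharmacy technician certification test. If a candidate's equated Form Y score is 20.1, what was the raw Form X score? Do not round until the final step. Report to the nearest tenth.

Invert y = (SD_Y/SD_X)(x − M_X) + M_Y:
x = (SD_X/SD_Y)(y − M_Y) + M_X = (3.6/4.9)(20.1 − 12.6) + 13.7
x = 0.734694 × 7.500 + 13.7 = 19.2

19.2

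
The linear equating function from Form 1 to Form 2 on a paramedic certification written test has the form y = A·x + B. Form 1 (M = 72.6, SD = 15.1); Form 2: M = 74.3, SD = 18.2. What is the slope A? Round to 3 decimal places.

A = SD_Y / SD_X = 18.2 / 15.1 = 1.205

1.205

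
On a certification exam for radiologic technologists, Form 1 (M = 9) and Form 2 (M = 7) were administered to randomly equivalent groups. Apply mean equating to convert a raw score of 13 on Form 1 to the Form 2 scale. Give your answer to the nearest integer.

11

Mean equating: y = x + (M_Y − M_X) = 13 + (7 − 9) = 11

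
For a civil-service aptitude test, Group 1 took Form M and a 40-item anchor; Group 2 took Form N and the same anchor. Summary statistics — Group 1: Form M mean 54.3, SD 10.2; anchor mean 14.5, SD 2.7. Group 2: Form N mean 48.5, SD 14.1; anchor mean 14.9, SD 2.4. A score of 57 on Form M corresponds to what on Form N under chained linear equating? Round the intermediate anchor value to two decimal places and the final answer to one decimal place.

50.3

Form M → anchor (Group 1): v = (2.7/10.2)(57 − 54.3) + 14.5 = 15.21
anchor → Form N (Group 2): y = (14.1/2.4)(15.21 − 14.9) + 48.5 = 50.3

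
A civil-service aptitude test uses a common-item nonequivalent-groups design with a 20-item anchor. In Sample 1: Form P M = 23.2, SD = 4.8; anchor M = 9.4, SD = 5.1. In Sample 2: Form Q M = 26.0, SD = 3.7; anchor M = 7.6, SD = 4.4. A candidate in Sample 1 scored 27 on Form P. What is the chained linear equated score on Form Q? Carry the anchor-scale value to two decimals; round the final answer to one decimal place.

30.9

Form P → anchor (Sample 1): v = (5.1/4.8)(27 − 23.2) + 9.4 = 13.44
anchor → Form Q (Sample 2): y = (3.7/4.4)(13.44 − 7.6) + 26.0 = 30.9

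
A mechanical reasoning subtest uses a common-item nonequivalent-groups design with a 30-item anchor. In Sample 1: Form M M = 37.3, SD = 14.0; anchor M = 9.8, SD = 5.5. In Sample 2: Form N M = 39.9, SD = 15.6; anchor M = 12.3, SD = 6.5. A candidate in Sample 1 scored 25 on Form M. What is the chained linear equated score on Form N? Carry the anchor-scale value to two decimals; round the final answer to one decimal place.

Form M → anchor (Sample 1): v = (5.5/14.0)(25 − 37.3) + 9.8 = 4.97
anchor → Form N (Sample 2): y = (15.6/6.5)(4.97 − 12.3) + 39.9 = 22.3

22.3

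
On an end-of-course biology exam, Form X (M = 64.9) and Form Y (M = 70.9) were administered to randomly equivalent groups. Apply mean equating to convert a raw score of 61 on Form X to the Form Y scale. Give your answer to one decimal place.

67.0

Mean equating: y = x + (M_Y − M_X) = 61 + (70.9 − 64.9) = 67.0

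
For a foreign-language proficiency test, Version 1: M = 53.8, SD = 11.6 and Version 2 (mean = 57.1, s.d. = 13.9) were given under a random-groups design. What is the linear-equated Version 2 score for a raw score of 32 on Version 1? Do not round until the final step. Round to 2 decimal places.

Linear equating: y = (SD_Y/SD_X)(x − M_X) + M_Y
y = (13.9/11.6)(32 − 53.8) + 57.1
y = 1.198276 × -21.8 + 57.1 = -26.1224 + 57.1 = 30.98

30.98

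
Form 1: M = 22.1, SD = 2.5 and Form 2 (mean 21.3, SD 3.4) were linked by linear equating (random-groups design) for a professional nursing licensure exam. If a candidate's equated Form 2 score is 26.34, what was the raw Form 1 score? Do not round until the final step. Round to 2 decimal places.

Invert y = (SD_Y/SD_X)(x − M_X) + M_Y:
x = (SD_X/SD_Y)(y − M_Y) + M_X = (2.5/3.4)(26.34 − 21.3) + 22.1
x = 0.735294 × 5.040 + 22.1 = 25.81

25.81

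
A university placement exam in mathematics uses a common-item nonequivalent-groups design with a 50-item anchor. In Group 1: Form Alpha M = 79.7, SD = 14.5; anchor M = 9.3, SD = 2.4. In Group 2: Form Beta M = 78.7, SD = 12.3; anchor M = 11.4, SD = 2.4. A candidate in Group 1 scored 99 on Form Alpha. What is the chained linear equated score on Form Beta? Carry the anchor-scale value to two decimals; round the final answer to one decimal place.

84.3

Form Alpha → anchor (Group 1): v = (2.4/14.5)(99 − 79.7) + 9.3 = 12.49
anchor → Form Beta (Group 2): y = (12.3/2.4)(12.49 − 11.4) + 78.7 = 84.3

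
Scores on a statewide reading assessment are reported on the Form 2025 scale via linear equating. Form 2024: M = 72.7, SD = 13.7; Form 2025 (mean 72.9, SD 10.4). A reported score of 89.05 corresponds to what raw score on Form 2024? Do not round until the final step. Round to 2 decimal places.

93.97

Invert y = (SD_Y/SD_X)(x − M_X) + M_Y:
x = (SD_X/SD_Y)(y − M_Y) + M_X = (13.7/10.4)(89.05 − 72.9) + 72.7
x = 1.317308 × 16.150 + 72.7 = 93.97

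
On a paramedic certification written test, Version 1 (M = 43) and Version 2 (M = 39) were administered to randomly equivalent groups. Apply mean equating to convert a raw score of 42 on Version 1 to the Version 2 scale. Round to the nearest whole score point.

Mean equating: y = x + (M_Y − M_X) = 42 + (39 − 43) = 38

38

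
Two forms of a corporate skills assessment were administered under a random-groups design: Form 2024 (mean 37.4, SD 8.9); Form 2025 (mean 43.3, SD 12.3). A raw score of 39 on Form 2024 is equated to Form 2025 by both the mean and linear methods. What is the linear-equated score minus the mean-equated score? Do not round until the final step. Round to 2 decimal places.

0.61

Mean-equated: 39 + (43.3 − 37.4) = 44.90
Linear-equated: (12.3/8.9)(39 − 37.4) + 43.3 = 45.511
Difference = 45.511 − 44.90 = 0.61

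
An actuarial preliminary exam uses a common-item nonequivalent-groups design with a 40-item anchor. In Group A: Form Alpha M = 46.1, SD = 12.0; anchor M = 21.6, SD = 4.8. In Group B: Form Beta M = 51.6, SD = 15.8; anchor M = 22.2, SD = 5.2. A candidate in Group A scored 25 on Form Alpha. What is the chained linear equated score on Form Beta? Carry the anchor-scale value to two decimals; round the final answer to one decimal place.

Form Alpha → anchor (Group A): v = (4.8/12.0)(25 − 46.1) + 21.6 = 13.16
anchor → Form Beta (Group B): y = (15.8/5.2)(13.16 − 22.2) + 51.6 = 24.1

24.1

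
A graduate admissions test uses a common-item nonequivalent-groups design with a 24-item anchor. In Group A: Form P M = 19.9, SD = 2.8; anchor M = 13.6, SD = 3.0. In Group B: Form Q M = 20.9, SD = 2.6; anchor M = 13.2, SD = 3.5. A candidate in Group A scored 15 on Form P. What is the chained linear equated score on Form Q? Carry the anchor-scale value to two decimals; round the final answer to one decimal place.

17.3

Form P → anchor (Group A): v = (3.0/2.8)(15 − 19.9) + 13.6 = 8.35
anchor → Form Q (Group B): y = (2.6/3.5)(8.35 − 13.2) + 20.9 = 17.3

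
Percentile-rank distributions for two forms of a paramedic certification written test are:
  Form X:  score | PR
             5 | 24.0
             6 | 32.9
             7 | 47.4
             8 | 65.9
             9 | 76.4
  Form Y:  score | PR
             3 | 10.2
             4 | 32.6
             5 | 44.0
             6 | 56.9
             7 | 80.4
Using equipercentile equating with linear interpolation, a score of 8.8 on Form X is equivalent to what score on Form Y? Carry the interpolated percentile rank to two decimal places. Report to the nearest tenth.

6.7

PR of 8.8 on Form X: 65.9 + (8.8 − 8)/(9 − 8) × (76.4 − 65.9) = 74.30
On Form Y, PR 74.30 falls between score 6 (PR 56.9) and 7 (PR 80.4).
Interpolate: 6 + (74.30 − 56.9)/(80.4 − 56.9) × (7 − 6) = 6.7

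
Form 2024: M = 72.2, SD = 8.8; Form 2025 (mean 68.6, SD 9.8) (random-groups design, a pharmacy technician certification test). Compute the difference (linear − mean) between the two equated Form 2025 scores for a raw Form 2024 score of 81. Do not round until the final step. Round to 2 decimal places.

1.00

Mean-equated: 81 + (68.6 − 72.2) = 77.40
Linear-equated: (9.8/8.8)(81 − 72.2) + 68.6 = 78.400
Difference = 78.400 − 77.40 = 1.00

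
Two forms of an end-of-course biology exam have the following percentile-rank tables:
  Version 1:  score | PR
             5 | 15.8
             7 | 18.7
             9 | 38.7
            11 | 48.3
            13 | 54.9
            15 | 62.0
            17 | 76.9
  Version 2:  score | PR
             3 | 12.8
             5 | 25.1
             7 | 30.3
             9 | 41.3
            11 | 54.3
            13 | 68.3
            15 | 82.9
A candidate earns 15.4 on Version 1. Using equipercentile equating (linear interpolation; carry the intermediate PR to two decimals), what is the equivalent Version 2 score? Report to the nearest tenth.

12.5

PR of 15.4 on Version 1: 62.0 + (15.4 − 15)/(17 − 15) × (76.9 − 62.0) = 64.98
On Version 2, PR 64.98 falls between score 11 (PR 54.3) and 13 (PR 68.3).
Interpolate: 11 + (64.98 − 54.3)/(68.3 − 54.3) × (13 − 11) = 12.5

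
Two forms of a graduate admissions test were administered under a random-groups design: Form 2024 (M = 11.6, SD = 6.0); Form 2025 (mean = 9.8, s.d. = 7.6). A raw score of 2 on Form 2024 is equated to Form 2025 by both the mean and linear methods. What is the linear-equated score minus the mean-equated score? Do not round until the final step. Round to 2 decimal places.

Mean-equated: 2 + (9.8 − 11.6) = 0.20
Linear-equated: (7.6/6.0)(2 − 11.6) + 9.8 = -2.360
Difference = -2.360 − 0.20 = -2.56

-2.56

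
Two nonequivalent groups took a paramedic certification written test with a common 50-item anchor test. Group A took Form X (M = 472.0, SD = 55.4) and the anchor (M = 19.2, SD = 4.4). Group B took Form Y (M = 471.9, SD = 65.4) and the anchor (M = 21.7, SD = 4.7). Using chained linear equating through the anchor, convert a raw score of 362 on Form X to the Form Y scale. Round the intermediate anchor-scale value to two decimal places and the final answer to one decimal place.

315.5

Form X → anchor (Group A): v = (4.4/55.4)(362 − 472.0) + 19.2 = 10.46
anchor → Form Y (Group B): y = (65.4/4.7)(10.46 − 21.7) + 471.9 = 315.5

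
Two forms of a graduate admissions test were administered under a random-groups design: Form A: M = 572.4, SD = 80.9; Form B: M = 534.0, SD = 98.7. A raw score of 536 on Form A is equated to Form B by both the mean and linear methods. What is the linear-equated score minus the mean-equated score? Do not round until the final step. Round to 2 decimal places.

-8.01

Mean-equated: 536 + (534.0 − 572.4) = 497.60
Linear-equated: (98.7/80.9)(536 − 572.4) + 534.0 = 489.591
Difference = 489.591 − 497.60 = -8.01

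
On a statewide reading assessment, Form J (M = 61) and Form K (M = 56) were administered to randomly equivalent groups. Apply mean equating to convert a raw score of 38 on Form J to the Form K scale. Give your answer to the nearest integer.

33

Mean equating: y = x + (M_Y − M_X) = 38 + (56 − 61) = 33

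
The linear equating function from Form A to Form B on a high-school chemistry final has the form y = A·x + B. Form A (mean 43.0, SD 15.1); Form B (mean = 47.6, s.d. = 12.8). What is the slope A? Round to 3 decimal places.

0.848

A = SD_Y / SD_X = 12.8 / 15.1 = 0.848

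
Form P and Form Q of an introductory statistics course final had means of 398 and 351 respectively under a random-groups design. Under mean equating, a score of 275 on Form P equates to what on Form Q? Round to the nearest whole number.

228

Mean equating: y = x + (M_Y − M_X) = 275 + (351 − 398) = 228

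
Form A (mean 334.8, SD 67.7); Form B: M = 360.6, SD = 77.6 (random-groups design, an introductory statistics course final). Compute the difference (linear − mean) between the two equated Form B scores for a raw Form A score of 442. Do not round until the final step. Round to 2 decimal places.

15.68

Mean-equated: 442 + (360.6 − 334.8) = 467.80
Linear-equated: (77.6/67.7)(442 − 334.8) + 360.6 = 483.476
Difference = 483.476 − 467.80 = 15.68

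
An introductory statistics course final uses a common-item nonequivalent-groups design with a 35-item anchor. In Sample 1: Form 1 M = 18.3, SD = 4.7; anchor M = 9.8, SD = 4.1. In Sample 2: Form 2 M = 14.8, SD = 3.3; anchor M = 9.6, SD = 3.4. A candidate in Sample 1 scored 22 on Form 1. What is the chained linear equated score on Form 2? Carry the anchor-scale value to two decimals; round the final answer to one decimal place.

18.1

Form 1 → anchor (Sample 1): v = (4.1/4.7)(22 − 18.3) + 9.8 = 13.03
anchor → Form 2 (Sample 2): y = (3.3/3.4)(13.03 − 9.6) + 14.8 = 18.1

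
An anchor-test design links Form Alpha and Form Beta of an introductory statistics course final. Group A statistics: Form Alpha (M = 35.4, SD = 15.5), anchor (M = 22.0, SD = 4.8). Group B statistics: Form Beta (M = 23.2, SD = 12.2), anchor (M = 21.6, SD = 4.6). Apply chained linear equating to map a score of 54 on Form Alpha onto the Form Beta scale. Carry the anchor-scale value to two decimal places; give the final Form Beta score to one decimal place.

Form Alpha → anchor (Group A): v = (4.8/15.5)(54 − 35.4) + 22.0 = 27.76
anchor → Form Beta (Group B): y = (12.2/4.6)(27.76 − 21.6) + 23.2 = 39.5

39.5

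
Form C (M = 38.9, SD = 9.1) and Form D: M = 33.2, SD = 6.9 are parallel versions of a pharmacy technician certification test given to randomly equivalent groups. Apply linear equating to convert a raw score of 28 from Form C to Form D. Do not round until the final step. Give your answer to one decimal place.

24.9

Linear equating: y = (SD_Y/SD_X)(x − M_X) + M_Y
y = (6.9/9.1)(28 − 38.9) + 33.2
y = 0.758242 × -10.9 + 33.2 = -8.2648 + 33.2 = 24.9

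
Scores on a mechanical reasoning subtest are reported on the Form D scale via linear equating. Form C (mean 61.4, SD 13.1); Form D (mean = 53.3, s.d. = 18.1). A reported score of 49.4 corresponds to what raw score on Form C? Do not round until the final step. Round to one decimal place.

Invert y = (SD_Y/SD_X)(x − M_X) + M_Y:
x = (SD_X/SD_Y)(y − M_Y) + M_X = (13.1/18.1)(49.4 − 53.3) + 61.4
x = 0.723757 × -3.900 + 61.4 = 58.6

58.6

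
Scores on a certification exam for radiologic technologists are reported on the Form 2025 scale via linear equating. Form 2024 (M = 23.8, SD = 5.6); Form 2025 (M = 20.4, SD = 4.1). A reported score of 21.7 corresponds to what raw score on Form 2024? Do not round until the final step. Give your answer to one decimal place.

25.6

Invert y = (SD_Y/SD_X)(x − M_X) + M_Y:
x = (SD_X/SD_Y)(y − M_Y) + M_X = (5.6/4.1)(21.7 − 20.4) + 23.8
x = 1.365854 × 1.300 + 23.8 = 25.6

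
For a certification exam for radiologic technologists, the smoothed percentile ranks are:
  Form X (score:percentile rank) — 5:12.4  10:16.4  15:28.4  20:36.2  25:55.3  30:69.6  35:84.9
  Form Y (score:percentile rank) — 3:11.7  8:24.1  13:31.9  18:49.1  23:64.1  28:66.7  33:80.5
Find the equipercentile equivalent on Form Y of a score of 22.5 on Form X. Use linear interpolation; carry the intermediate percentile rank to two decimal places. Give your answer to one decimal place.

PR of 22.5 on Form X: 36.2 + (22.5 − 20)/(25 − 20) × (55.3 − 36.2) = 45.75
On Form Y, PR 45.75 falls between score 13 (PR 31.9) and 18 (PR 49.1).
Interpolate: 13 + (45.75 − 31.9)/(49.1 − 31.9) × (18 − 13) = 17.0

17.0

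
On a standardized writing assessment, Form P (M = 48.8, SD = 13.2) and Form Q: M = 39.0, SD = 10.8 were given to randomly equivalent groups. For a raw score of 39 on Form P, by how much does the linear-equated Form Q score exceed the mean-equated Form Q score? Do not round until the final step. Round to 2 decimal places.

Mean-equated: 39 + (39.0 − 48.8) = 29.20
Linear-equated: (10.8/13.2)(39 − 48.8) + 39.0 = 30.982
Difference = 30.982 − 29.20 = 1.78

1.78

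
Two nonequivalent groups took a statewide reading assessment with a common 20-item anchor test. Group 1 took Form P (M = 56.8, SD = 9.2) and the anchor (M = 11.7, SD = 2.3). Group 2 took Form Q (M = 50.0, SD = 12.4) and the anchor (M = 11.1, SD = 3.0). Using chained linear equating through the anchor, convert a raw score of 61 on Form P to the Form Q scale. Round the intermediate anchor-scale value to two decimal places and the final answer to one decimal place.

56.8

Form P → anchor (Group 1): v = (2.3/9.2)(61 − 56.8) + 11.7 = 12.75
anchor → Form Q (Group 2): y = (12.4/3.0)(12.75 − 11.1) + 50.0 = 56.8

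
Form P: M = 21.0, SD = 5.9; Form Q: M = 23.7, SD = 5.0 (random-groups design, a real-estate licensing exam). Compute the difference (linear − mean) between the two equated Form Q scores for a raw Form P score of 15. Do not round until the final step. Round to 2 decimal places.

0.92

Mean-equated: 15 + (23.7 − 21.0) = 17.70
Linear-equated: (5.0/5.9)(15 − 21.0) + 23.7 = 18.615
Difference = 18.615 − 17.70 = 0.92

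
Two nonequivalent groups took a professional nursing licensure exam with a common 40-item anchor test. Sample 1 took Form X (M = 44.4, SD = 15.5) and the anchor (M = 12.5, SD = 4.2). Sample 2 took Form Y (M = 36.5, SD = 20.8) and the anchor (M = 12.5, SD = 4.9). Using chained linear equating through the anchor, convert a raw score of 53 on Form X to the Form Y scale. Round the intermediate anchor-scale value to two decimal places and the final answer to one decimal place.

Form X → anchor (Sample 1): v = (4.2/15.5)(53 − 44.4) + 12.5 = 14.83
anchor → Form Y (Sample 2): y = (20.8/4.9)(14.83 − 12.5) + 36.5 = 46.4

46.4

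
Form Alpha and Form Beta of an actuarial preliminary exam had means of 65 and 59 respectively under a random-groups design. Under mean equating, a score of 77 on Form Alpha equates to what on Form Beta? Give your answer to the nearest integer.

71

Mean equating: y = x + (M_Y − M_X) = 77 + (59 − 65) = 71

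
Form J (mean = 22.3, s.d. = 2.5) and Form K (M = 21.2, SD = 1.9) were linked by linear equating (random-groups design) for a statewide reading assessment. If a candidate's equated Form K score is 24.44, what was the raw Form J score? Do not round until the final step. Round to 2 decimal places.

26.56

Invert y = (SD_Y/SD_X)(x − M_X) + M_Y:
x = (SD_X/SD_Y)(y − M_Y) + M_X = (2.5/1.9)(24.44 − 21.2) + 22.3
x = 1.315789 × 3.240 + 22.3 = 26.56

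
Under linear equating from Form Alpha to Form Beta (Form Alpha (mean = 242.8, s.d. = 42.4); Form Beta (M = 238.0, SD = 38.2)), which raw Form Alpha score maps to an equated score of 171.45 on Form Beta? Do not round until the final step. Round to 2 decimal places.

168.93

Invert y = (SD_Y/SD_X)(x − M_X) + M_Y:
x = (SD_X/SD_Y)(y − M_Y) + M_X = (42.4/38.2)(171.45 − 238.0) + 242.8
x = 1.109948 × -66.550 + 242.8 = 168.93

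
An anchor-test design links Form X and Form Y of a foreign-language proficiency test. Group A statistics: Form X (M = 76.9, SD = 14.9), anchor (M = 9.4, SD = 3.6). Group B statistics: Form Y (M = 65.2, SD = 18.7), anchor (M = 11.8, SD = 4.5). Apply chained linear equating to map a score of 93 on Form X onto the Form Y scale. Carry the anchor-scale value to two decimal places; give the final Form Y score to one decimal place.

71.4

Form X → anchor (Group A): v = (3.6/14.9)(93 − 76.9) + 9.4 = 13.29
anchor → Form Y (Group B): y = (18.7/4.5)(13.29 − 11.8) + 65.2 = 71.4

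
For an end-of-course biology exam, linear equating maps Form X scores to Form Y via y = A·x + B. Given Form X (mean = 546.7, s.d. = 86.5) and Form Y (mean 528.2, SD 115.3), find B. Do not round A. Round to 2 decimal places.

-200.52

A = SD_Y / SD_X = 115.3 / 86.5 = 1.332948
B = M_Y − A·M_X = 528.2 − 1.332948 × 546.7 = -200.52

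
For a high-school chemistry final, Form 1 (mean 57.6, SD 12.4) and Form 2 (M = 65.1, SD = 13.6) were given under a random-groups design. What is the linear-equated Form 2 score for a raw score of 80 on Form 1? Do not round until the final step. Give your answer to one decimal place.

89.7

Linear equating: y = (SD_Y/SD_X)(x − M_X) + M_Y
y = (13.6/12.4)(80 − 57.6) + 65.1
y = 1.096774 × 22.4 + 65.1 = 24.5677 + 65.1 = 89.7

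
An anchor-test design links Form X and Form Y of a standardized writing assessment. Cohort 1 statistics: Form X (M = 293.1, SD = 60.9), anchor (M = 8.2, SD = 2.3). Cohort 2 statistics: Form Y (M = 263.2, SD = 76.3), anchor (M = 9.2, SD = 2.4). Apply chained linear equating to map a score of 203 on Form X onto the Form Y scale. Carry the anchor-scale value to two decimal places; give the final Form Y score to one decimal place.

Form X → anchor (Cohort 1): v = (2.3/60.9)(203 − 293.1) + 8.2 = 4.80
anchor → Form Y (Cohort 2): y = (76.3/2.4)(4.80 − 9.2) + 263.2 = 123.3

123.3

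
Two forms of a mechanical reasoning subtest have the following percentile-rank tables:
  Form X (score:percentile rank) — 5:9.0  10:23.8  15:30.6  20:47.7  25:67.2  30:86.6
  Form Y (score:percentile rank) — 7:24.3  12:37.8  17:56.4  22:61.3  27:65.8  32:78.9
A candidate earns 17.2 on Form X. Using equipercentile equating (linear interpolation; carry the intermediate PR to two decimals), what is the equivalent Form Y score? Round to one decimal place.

PR of 17.2 on Form X: 30.6 + (17.2 − 15)/(20 − 15) × (47.7 − 30.6) = 38.12
On Form Y, PR 38.12 falls between score 12 (PR 37.8) and 17 (PR 56.4).
Interpolate: 12 + (38.12 − 37.8)/(56.4 − 37.8) × (17 − 12) = 12.1

12.1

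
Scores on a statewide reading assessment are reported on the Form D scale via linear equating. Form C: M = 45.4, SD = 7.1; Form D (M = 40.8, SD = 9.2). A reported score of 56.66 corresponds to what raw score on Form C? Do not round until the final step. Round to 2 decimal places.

Invert y = (SD_Y/SD_X)(x − M_X) + M_Y:
x = (SD_X/SD_Y)(y − M_Y) + M_X = (7.1/9.2)(56.66 − 40.8) + 45.4
x = 0.771739 × 15.860 + 45.4 = 57.64

57.64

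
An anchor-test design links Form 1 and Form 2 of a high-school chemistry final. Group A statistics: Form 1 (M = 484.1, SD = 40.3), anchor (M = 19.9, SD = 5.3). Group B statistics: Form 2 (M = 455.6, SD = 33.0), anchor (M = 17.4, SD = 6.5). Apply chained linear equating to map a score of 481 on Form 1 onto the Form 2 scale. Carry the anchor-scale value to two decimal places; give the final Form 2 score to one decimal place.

Form 1 → anchor (Group A): v = (5.3/40.3)(481 − 484.1) + 19.9 = 19.49
anchor → Form 2 (Group B): y = (33.0/6.5)(19.49 − 17.4) + 455.6 = 466.2

466.2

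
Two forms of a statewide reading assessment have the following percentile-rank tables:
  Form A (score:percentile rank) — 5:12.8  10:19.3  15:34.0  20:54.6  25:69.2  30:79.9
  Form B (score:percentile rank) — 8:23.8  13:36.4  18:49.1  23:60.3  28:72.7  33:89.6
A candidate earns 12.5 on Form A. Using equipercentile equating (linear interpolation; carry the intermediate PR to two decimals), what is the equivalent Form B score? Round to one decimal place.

PR of 12.5 on Form A: 19.3 + (12.5 − 10)/(15 − 10) × (34.0 − 19.3) = 26.65
On Form B, PR 26.65 falls between score 8 (PR 23.8) and 13 (PR 36.4).
Interpolate: 8 + (26.65 − 23.8)/(36.4 − 23.8) × (13 − 8) = 9.1

9.1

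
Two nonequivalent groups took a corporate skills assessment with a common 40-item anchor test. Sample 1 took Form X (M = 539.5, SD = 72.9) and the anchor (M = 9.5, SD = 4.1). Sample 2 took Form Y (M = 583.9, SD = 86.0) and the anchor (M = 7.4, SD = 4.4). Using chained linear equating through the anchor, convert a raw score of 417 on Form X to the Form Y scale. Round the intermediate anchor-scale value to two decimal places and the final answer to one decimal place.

Form X → anchor (Sample 1): v = (4.1/72.9)(417 − 539.5) + 9.5 = 2.61
anchor → Form Y (Sample 2): y = (86.0/4.4)(2.61 − 7.4) + 583.9 = 490.3

490.3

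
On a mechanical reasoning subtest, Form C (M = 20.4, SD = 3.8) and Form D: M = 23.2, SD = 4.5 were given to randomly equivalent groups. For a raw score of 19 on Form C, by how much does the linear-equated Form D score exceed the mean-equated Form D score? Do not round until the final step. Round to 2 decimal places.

-0.26

Mean-equated: 19 + (23.2 − 20.4) = 21.80
Linear-equated: (4.5/3.8)(19 − 20.4) + 23.2 = 21.542
Difference = 21.542 − 21.80 = -0.26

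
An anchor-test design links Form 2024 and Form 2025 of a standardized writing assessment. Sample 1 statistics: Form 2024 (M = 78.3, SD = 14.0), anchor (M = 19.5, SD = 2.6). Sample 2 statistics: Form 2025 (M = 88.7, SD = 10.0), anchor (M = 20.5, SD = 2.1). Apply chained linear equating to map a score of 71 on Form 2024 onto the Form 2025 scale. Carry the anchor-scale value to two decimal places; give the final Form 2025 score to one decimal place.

77.5

Form 2024 → anchor (Sample 1): v = (2.6/14.0)(71 − 78.3) + 19.5 = 18.14
anchor → Form 2025 (Sample 2): y = (10.0/2.1)(18.14 − 20.5) + 88.7 = 77.5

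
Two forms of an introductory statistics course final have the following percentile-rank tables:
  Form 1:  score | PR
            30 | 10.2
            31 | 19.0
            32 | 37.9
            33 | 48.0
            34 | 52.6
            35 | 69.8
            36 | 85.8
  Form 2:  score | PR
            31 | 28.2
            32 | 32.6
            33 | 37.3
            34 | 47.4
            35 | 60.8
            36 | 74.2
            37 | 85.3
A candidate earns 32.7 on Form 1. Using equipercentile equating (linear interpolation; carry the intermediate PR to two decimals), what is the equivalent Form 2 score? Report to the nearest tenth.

33.8

PR of 32.7 on Form 1: 37.9 + (32.7 − 32)/(33 − 32) × (48.0 − 37.9) = 44.97
On Form 2, PR 44.97 falls between score 33 (PR 37.3) and 34 (PR 47.4).
Interpolate: 33 + (44.97 − 37.3)/(47.4 − 37.3) × (34 − 33) = 33.8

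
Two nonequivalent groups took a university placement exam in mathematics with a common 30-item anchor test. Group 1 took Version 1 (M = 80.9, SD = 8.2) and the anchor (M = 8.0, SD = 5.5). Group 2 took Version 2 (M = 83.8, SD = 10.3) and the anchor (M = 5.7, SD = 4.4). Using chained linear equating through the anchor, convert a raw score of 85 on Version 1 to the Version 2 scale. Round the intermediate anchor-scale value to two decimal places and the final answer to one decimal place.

Version 1 → anchor (Group 1): v = (5.5/8.2)(85 − 80.9) + 8.0 = 10.75
anchor → Version 2 (Group 2): y = (10.3/4.4)(10.75 − 5.7) + 83.8 = 95.6

95.6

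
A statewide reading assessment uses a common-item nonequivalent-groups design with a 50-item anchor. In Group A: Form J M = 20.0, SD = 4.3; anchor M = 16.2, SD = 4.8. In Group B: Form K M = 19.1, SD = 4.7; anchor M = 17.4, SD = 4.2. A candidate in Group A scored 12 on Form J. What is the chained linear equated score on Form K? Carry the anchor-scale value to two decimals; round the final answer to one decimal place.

7.8

Form J → anchor (Group A): v = (4.8/4.3)(12 − 20.0) + 16.2 = 7.27
anchor → Form K (Group B): y = (4.7/4.2)(7.27 − 17.4) + 19.1 = 7.8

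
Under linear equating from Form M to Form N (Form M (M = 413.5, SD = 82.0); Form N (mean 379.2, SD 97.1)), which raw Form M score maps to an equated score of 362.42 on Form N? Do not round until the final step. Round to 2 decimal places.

399.33

Invert y = (SD_Y/SD_X)(x − M_X) + M_Y:
x = (SD_X/SD_Y)(y − M_Y) + M_X = (82.0/97.1)(362.42 − 379.2) + 413.5
x = 0.844490 × -16.780 + 413.5 = 399.33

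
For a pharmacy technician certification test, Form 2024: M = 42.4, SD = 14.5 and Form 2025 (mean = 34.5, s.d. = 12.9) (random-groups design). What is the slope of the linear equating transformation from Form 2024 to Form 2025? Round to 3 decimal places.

0.890

A = SD_Y / SD_X = 12.9 / 14.5 = 0.890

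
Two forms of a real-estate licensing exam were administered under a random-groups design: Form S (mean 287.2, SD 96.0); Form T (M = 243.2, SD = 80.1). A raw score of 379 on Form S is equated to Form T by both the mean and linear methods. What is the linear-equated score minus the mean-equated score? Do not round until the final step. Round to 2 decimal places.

Mean-equated: 379 + (243.2 − 287.2) = 335.00
Linear-equated: (80.1/96.0)(379 − 287.2) + 243.2 = 319.796
Difference = 319.796 − 335.00 = -15.20

-15.20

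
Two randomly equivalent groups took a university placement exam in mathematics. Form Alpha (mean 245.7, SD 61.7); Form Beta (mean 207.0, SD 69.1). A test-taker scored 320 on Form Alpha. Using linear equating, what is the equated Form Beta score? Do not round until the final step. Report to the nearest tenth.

290.2

Linear equating: y = (SD_Y/SD_X)(x − M_X) + M_Y
y = (69.1/61.7)(320 − 245.7) + 207.0
y = 1.119935 × 74.3 + 207.0 = 83.2112 + 207.0 = 290.2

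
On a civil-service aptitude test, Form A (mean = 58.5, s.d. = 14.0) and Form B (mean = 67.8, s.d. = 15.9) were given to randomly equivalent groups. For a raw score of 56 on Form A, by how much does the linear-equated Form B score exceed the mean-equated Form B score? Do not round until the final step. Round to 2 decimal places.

-0.34

Mean-equated: 56 + (67.8 − 58.5) = 65.30
Linear-equated: (15.9/14.0)(56 − 58.5) + 67.8 = 64.961
Difference = 64.961 − 65.30 = -0.34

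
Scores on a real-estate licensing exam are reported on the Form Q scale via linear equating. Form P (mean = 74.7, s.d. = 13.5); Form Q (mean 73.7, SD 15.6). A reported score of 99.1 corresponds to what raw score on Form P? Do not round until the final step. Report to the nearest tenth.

Invert y = (SD_Y/SD_X)(x − M_X) + M_Y:
x = (SD_X/SD_Y)(y − M_Y) + M_X = (13.5/15.6)(99.1 − 73.7) + 74.7
x = 0.865385 × 25.400 + 74.7 = 96.7

96.7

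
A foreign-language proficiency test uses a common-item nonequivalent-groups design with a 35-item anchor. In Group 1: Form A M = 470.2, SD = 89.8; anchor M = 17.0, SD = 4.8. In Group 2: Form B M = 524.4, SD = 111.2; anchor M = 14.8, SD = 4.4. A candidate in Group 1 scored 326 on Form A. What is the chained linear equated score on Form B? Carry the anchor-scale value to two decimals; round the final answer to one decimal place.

385.1

Form A → anchor (Group 1): v = (4.8/89.8)(326 − 470.2) + 17.0 = 9.29
anchor → Form B (Group 2): y = (111.2/4.4)(9.29 − 14.8) + 524.4 = 385.1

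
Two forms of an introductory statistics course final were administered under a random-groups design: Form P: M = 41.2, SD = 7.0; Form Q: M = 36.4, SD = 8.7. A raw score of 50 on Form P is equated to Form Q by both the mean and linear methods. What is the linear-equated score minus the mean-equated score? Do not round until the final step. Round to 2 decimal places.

2.14

Mean-equated: 50 + (36.4 − 41.2) = 45.20
Linear-equated: (8.7/7.0)(50 − 41.2) + 36.4 = 47.337
Difference = 47.337 − 45.20 = 2.14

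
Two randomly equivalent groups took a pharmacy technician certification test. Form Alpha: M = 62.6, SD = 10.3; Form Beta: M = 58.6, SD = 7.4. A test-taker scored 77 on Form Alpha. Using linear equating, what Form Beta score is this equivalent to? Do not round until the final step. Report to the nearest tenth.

Linear equating: y = (SD_Y/SD_X)(x − M_X) + M_Y
y = (7.4/10.3)(77 − 62.6) + 58.6
y = 0.718447 × 14.4 + 58.6 = 10.3456 + 58.6 = 68.9

68.9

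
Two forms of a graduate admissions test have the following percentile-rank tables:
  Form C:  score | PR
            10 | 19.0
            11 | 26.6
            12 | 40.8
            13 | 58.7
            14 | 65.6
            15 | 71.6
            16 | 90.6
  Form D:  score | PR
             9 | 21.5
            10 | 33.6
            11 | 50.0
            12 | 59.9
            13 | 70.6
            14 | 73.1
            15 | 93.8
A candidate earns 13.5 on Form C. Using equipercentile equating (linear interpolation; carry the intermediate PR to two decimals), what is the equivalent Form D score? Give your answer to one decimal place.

PR of 13.5 on Form C: 58.7 + (13.5 − 13)/(14 − 13) × (65.6 − 58.7) = 62.15
On Form D, PR 62.15 falls between score 12 (PR 59.9) and 13 (PR 70.6).
Interpolate: 12 + (62.15 − 59.9)/(70.6 − 59.9) × (13 − 12) = 12.2

12.2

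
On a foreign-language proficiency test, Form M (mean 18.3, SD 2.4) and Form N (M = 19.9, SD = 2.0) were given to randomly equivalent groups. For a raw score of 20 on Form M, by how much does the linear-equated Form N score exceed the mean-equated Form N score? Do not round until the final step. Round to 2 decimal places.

-0.28

Mean-equated: 20 + (19.9 − 18.3) = 21.60
Linear-equated: (2.0/2.4)(20 − 18.3) + 19.9 = 21.317
Difference = 21.317 − 21.60 = -0.28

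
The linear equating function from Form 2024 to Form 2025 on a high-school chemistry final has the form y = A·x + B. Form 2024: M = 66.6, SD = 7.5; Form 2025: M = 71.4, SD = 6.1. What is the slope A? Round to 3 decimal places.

A = SD_Y / SD_X = 6.1 / 7.5 = 0.813

0.813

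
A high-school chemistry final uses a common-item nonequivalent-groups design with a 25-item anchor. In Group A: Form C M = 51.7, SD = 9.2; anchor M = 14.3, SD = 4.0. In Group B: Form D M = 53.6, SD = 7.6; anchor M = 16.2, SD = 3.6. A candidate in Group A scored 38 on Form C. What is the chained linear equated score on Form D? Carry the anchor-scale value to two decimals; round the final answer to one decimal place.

Form C → anchor (Group A): v = (4.0/9.2)(38 − 51.7) + 14.3 = 8.34
anchor → Form D (Group B): y = (7.6/3.6)(8.34 − 16.2) + 53.6 = 37.0

37.0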